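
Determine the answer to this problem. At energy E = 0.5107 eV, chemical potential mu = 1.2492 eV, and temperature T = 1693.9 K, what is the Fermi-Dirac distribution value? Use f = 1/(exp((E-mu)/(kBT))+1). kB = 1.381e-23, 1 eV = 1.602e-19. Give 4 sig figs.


Step 1: (E - mu) = 0.5107 - 1.2492 = -0.7385 eV
Step 2: Convert: (E-mu)*eV = -1.183e-19 J
Step 3: x = (E-mu)*eV/(kB*T) = -5.057
Step 4: f = 1/(exp(-5.057)+1) = 0.9937

0.9937


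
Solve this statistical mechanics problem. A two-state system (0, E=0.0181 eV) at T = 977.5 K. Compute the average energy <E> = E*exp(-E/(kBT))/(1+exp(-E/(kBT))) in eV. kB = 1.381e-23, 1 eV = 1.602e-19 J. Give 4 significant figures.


Step 1: beta*E = 0.0181*1.602e-19/(1.381e-23*977.5) = 0.2148
Step 2: exp(-beta*E) = 0.8067
Step 3: <E> = 0.0181*0.8067/(1+0.8067) = 0.008082 eV

0.008082


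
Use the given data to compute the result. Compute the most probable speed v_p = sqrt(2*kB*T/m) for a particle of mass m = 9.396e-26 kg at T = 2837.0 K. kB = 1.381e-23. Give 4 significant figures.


Step 1: Numerator = 2*kB*T = 2*1.381e-23*2837.0 = 7.836e-20
Step 2: Ratio = 7.836e-20 / 9.396e-26 = 8.339e+05
Step 3: v_p = sqrt(8.339e+05) = 913.2 m/s

913.2


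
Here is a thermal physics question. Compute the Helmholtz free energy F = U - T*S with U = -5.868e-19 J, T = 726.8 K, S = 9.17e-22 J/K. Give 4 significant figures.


Step 1: T*S = 726.8 * 9.17e-22 = 6.665e-19 J
Step 2: F = U - T*S = -5.868e-19 - 6.665e-19
Step 3: F = -1.253e-18 J

-1.253e-18


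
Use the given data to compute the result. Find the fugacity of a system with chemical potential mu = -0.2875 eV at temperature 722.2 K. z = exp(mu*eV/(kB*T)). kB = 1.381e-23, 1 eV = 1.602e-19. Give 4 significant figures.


Step 1: Convert mu to Joules: -0.2875*1.602e-19 = -4.606e-20 J
Step 2: kB*T = 1.381e-23*722.2 = 9.974e-21 J
Step 3: mu/(kB*T) = -4.618
Step 4: z = exp(-4.618) = 0.009873

0.009873


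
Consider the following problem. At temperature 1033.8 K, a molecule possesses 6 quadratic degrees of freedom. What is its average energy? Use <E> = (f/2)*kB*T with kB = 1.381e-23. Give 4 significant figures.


Step 1: f/2 = 6/2 = 3
Step 2: kB*T = 1.381e-23 * 1033.8 = 1.428e-20
Step 3: <E> = 3 * 1.428e-20 = 4.283e-20 J

4.283e-20


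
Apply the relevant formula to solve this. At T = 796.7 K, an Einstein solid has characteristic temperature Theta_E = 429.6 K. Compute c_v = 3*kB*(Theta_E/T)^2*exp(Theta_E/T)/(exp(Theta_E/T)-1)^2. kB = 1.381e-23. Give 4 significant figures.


Step 1: x = Theta_E/T = 429.6/796.7 = 0.5392
Step 2: x^2 = 0.2908
Step 3: exp(x) = 1.715
Step 4: c_v = 3*1.381e-23*0.2908*1.715/(1.715-1)^2 = 4.044e-23

4.044e-23


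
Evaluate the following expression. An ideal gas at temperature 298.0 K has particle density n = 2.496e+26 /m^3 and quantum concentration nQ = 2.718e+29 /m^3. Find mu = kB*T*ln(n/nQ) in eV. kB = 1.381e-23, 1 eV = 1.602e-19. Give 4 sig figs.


Step 1: n/nQ = 2.496e+26/2.718e+29 = 0.0009183
Step 2: ln(n/nQ) = -6.993
Step 3: mu = kB*T*ln(n/nQ) = 4.115e-21*-6.993 = -2.878e-20 J
Step 4: Convert to eV: -2.878e-20/1.602e-19 = -0.1796 eV

-0.1796


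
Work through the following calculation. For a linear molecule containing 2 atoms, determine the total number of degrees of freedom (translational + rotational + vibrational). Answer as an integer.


Step 1: Translational DOF = 3
Step 2: Rotational DOF (linear) = 2
Step 3: Vibrational DOF = 3*2 - 5 = 1
Step 4: Total = 3 + 2 + 1 = 6

6


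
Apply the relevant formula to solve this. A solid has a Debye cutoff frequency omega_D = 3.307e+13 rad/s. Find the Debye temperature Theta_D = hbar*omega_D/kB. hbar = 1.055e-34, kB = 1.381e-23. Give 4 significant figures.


Step 1: hbar*omega_D = 1.055e-34 * 3.307e+13 = 3.489e-21 J
Step 2: Theta_D = 3.489e-21 / 1.381e-23
Step 3: Theta_D = 252.6 K

252.6


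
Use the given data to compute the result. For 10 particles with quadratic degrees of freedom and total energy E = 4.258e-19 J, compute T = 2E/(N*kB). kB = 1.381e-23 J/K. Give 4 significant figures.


Step 1: Numerator = 2*E = 2*4.258e-19 = 8.516e-19 J
Step 2: Denominator = N*kB = 10*1.381e-23 = 1.381e-22
Step 3: T = 8.516e-19 / 1.381e-22 = 6167 K

6167


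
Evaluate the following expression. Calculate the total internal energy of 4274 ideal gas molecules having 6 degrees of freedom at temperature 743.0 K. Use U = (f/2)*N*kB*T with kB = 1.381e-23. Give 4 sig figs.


Step 1: f/2 = 6/2 = 3.0
Step 2: N*kB*T = 4274*1.381e-23*743.0 = 4.385e-17
Step 3: U = 3.0 * 4.385e-17 = 1.316e-16 J

1.316e-16


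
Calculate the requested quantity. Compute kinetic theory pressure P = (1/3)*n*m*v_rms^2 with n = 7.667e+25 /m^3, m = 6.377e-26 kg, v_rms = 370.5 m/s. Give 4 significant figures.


Step 1: v_rms^2 = 370.5^2 = 1.373e+05
Step 2: n*m = 7.667e+25*6.377e-26 = 4.889
Step 3: P = (1/3)*4.889*1.373e+05 = 2.237e+05 Pa

2.237e+05


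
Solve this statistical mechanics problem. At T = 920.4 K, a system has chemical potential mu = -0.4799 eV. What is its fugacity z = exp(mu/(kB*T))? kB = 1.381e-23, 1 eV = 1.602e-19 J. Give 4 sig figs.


Step 1: Convert mu to Joules: -0.4799*1.602e-19 = -7.688e-20 J
Step 2: kB*T = 1.381e-23*920.4 = 1.271e-20 J
Step 3: mu/(kB*T) = -6.048
Step 4: z = exp(-6.048) = 0.002362

0.002362


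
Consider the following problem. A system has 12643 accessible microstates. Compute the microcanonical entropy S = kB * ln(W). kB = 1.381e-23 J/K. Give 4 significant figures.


Step 1: ln(W) = ln(12643) = 9.445
Step 2: S = kB * ln(W) = 1.381e-23 * 9.445
Step 3: S = 1.304e-22 J/K

1.304e-22


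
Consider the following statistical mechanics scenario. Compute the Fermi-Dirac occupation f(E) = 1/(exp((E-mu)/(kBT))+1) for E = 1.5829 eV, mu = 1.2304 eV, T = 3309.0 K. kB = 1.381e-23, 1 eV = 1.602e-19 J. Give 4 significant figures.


Step 1: (E - mu) = 1.5829 - 1.2304 = 0.3525 eV
Step 2: Convert: (E-mu)*eV = 5.647e-20 J
Step 3: x = (E-mu)*eV/(kB*T) = 1.236
Step 4: f = 1/(exp(1.236)+1) = 0.2252

0.2252


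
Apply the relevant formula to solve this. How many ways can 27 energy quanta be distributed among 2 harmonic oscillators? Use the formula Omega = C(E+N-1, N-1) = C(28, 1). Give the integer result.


Step 1: Use binomial coefficient C(28, 1)
Step 2: Numerator = 28! / 27!
Step 3: Denominator = 1!
Step 4: Omega = 28

28


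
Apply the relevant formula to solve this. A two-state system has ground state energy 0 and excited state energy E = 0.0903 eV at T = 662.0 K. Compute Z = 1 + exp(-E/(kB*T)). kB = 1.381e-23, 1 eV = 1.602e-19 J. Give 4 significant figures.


Step 1: Compute beta*E = E*eV/(kB*T) = 0.0903*1.602e-19/(1.381e-23*662.0) = 1.582
Step 2: exp(-beta*E) = exp(-1.582) = 0.2055
Step 3: Z = 1 + 0.2055 = 1.205

1.205


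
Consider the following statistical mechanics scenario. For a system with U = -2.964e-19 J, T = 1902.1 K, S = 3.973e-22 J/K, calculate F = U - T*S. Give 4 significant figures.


Step 1: T*S = 1902.1 * 3.973e-22 = 7.557e-19 J
Step 2: F = U - T*S = -2.964e-19 - 7.557e-19
Step 3: F = -1.052e-18 J

-1.052e-18


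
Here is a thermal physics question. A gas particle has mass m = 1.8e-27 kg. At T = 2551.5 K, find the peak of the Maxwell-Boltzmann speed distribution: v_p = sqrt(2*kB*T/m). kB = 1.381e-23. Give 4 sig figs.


Step 1: Numerator = 2*kB*T = 2*1.381e-23*2551.5 = 7.047e-20
Step 2: Ratio = 7.047e-20 / 1.8e-27 = 3.915e+07
Step 3: v_p = sqrt(3.915e+07) = 6257 m/s

6257


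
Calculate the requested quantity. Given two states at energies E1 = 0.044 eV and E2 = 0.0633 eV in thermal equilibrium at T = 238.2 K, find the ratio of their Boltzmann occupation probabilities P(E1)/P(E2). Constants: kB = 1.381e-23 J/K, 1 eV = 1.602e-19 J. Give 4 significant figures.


Step 1: Compute energy difference dE = E1 - E2 = 0.044 - 0.0633 = -0.0193 eV
Step 2: Convert to Joules: dE_J = -0.0193 * 1.602e-19 = -3.092e-21 J
Step 3: Compute exponent = -dE_J / (kB * T) = -(-3.092e-21) / (1.381e-23 * 238.2) = 0.9399
Step 4: P(E1)/P(E2) = exp(0.9399) = 2.56

2.56


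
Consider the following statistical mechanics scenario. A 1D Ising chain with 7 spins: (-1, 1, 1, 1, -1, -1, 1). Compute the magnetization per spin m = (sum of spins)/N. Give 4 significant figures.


Step 1: Count up spins (+1): 4, down spins (-1): 3
Step 2: Total magnetization M = 4 - 3 = 1
Step 3: m = M/N = 1/7 = 0.1429

0.1429


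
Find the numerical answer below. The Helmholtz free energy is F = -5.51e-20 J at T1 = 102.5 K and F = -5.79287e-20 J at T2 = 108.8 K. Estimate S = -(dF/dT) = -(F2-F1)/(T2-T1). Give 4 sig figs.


Step 1: dF = F2 - F1 = -5.79287e-20 - (-5.51e-20) = -2.8287e-21 J
Step 2: dT = T2 - T1 = 108.8 - 102.5 = 6.3 K
Step 3: S = -dF/dT = -(-2.8287e-21)/6.3 = 4.49e-22 J/K

4.49e-22


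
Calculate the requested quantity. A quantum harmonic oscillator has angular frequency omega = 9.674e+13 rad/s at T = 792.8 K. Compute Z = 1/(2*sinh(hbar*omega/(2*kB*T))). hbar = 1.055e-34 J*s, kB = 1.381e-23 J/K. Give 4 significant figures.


Step 1: Compute x = hbar*omega/(kB*T) = 1.055e-34*9.674e+13/(1.381e-23*792.8) = 0.9322
Step 2: x/2 = 0.4661
Step 3: sinh(x/2) = 0.4832
Step 4: Z = 1/(2*0.4832) = 1.035

1.035


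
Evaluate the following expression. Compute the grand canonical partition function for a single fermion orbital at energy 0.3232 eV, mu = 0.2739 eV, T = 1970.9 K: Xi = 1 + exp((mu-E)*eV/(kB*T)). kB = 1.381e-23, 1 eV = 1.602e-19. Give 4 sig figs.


Step 1: (mu - E) = 0.2739 - 0.3232 = -0.0493 eV
Step 2: x = (mu-E)*eV/(kB*T) = -0.0493*1.602e-19/(1.381e-23*1970.9) = -0.2902
Step 3: exp(x) = 0.7481
Step 4: Xi = 1 + 0.7481 = 1.748

1.748


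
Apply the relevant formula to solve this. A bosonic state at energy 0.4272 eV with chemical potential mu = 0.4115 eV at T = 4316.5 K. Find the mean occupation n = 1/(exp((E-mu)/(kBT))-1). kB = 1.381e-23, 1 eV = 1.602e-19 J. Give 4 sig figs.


Step 1: (E - mu) = 0.0157 eV
Step 2: x = (E-mu)*eV/(kB*T) = 0.0157*1.602e-19/(1.381e-23*4316.5) = 0.04219
Step 3: exp(x) = 1.043
Step 4: n = 1/(exp(x)-1) = 23.2

23.2


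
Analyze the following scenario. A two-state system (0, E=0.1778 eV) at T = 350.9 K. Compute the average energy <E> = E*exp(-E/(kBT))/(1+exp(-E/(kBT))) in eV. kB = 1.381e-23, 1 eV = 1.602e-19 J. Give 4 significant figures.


Step 1: beta*E = 0.1778*1.602e-19/(1.381e-23*350.9) = 5.878
Step 2: exp(-beta*E) = 0.002801
Step 3: <E> = 0.1778*0.002801/(1+0.002801) = 0.0004966 eV

0.0004966


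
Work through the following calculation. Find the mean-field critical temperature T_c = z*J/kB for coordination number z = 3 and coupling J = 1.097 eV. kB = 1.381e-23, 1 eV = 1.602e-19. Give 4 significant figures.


Step 1: z*J = 3*1.097 = 3.291 eV
Step 2: Convert to Joules: 3.291*1.602e-19 = 5.272e-19 J
Step 3: T_c = 5.272e-19 / 1.381e-23 = 3.818e+04 K

3.818e+04


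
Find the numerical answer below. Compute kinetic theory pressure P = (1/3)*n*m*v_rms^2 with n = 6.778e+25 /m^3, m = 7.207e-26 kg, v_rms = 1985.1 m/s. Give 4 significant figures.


Step 1: v_rms^2 = 1985.1^2 = 3.941e+06
Step 2: n*m = 6.778e+25*7.207e-26 = 4.885
Step 3: P = (1/3)*4.885*3.941e+06 = 6.417e+06 Pa

6.417e+06


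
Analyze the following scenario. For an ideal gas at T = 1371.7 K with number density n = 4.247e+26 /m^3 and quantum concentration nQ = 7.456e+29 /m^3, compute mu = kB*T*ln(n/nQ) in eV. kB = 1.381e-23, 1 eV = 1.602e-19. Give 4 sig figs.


Step 1: n/nQ = 4.247e+26/7.456e+29 = 0.0005696
Step 2: ln(n/nQ) = -7.471
Step 3: mu = kB*T*ln(n/nQ) = 1.894e-20*-7.471 = -1.415e-19 J
Step 4: Convert to eV: -1.415e-19/1.602e-19 = -0.8834 eV

-0.8834


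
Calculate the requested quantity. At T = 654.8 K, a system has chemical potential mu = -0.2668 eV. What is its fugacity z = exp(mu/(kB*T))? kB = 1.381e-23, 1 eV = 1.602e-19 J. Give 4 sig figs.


Step 1: Convert mu to Joules: -0.2668*1.602e-19 = -4.274e-20 J
Step 2: kB*T = 1.381e-23*654.8 = 9.043e-21 J
Step 3: mu/(kB*T) = -4.727
Step 4: z = exp(-4.727) = 0.008857

0.008857


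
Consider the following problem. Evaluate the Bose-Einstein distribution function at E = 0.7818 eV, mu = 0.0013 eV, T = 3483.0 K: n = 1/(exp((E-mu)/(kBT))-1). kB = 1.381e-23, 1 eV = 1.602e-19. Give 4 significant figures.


Step 1: (E - mu) = 0.7805 eV
Step 2: x = (E-mu)*eV/(kB*T) = 0.7805*1.602e-19/(1.381e-23*3483.0) = 2.599
Step 3: exp(x) = 13.46
Step 4: n = 1/(exp(x)-1) = 0.08028

0.08028


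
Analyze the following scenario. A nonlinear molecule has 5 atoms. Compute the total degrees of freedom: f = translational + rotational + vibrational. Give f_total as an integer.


Step 1: Translational DOF = 3
Step 2: Rotational DOF (nonlinear) = 3
Step 3: Vibrational DOF = 3*5 - 6 = 9
Step 4: Total = 3 + 3 + 9 = 15

15


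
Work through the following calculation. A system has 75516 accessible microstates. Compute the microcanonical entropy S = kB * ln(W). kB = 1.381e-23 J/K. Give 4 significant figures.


Step 1: ln(W) = ln(75516) = 11.23
Step 2: S = kB * ln(W) = 1.381e-23 * 11.23
Step 3: S = 1.551e-22 J/K

1.551e-22


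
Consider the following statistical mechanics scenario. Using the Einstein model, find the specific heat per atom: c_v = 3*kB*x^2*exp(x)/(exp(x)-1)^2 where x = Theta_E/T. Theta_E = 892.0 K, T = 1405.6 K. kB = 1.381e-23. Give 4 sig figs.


Step 1: x = Theta_E/T = 892.0/1405.6 = 0.6346
Step 2: x^2 = 0.4027
Step 3: exp(x) = 1.886
Step 4: c_v = 3*1.381e-23*0.4027*1.886/(1.886-1)^2 = 4.007e-23

4.007e-23


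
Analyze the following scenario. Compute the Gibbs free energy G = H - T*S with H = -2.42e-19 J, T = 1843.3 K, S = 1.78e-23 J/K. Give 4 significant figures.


Step 1: T*S = 1843.3 * 1.78e-23 = 3.281e-20 J
Step 2: G = H - T*S = -2.42e-19 - 3.281e-20
Step 3: G = -2.748e-19 J

-2.748e-19


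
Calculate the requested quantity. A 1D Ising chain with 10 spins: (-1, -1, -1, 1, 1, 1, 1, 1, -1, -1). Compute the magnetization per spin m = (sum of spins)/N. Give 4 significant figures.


Step 1: Count up spins (+1): 5, down spins (-1): 5
Step 2: Total magnetization M = 5 - 5 = 0
Step 3: m = M/N = 0/10 = 0

0


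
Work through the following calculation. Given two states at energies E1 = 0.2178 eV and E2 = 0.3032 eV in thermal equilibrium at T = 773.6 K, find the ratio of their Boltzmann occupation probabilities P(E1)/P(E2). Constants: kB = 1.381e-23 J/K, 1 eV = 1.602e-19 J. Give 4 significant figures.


Step 1: Compute energy difference dE = E1 - E2 = 0.2178 - 0.3032 = -0.0854 eV
Step 2: Convert to Joules: dE_J = -0.0854 * 1.602e-19 = -1.368e-20 J
Step 3: Compute exponent = -dE_J / (kB * T) = -(-1.368e-20) / (1.381e-23 * 773.6) = 1.281
Step 4: P(E1)/P(E2) = exp(1.281) = 3.599

3.599


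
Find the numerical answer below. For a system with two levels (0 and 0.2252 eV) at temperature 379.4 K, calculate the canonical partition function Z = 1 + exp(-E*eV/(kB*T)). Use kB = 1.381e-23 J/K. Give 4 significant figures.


Step 1: Compute beta*E = E*eV/(kB*T) = 0.2252*1.602e-19/(1.381e-23*379.4) = 6.886
Step 2: exp(-beta*E) = exp(-6.886) = 0.001022
Step 3: Z = 1 + 0.001022 = 1.001

1.001


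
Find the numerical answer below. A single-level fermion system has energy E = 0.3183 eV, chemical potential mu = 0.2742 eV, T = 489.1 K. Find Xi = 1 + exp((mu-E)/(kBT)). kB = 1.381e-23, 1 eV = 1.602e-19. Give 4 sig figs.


Step 1: (mu - E) = 0.2742 - 0.3183 = -0.0441 eV
Step 2: x = (mu-E)*eV/(kB*T) = -0.0441*1.602e-19/(1.381e-23*489.1) = -1.046
Step 3: exp(x) = 0.3514
Step 4: Xi = 1 + 0.3514 = 1.351

1.351


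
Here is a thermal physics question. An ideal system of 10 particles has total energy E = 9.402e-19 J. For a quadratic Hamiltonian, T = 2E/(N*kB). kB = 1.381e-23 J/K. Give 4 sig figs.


Step 1: Numerator = 2*E = 2*9.402e-19 = 1.88e-18 J
Step 2: Denominator = N*kB = 10*1.381e-23 = 1.381e-22
Step 3: T = 1.88e-18 / 1.381e-22 = 1.362e+04 K

1.362e+04


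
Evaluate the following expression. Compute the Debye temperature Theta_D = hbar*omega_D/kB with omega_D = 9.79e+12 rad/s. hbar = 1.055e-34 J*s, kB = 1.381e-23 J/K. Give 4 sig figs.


Step 1: hbar*omega_D = 1.055e-34 * 9.79e+12 = 1.033e-21 J
Step 2: Theta_D = 1.033e-21 / 1.381e-23
Step 3: Theta_D = 74.79 K

74.79


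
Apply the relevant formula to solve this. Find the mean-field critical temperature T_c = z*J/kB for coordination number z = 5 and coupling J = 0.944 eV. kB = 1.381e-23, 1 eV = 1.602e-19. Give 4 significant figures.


Step 1: z*J = 5*0.944 = 4.72 eV
Step 2: Convert to Joules: 4.72*1.602e-19 = 7.561e-19 J
Step 3: T_c = 7.561e-19 / 1.381e-23 = 5.475e+04 K

5.475e+04


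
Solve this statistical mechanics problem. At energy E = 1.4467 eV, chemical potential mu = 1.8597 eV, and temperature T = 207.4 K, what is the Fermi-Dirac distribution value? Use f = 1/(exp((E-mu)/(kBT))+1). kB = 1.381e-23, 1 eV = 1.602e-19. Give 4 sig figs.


Step 1: (E - mu) = 1.4467 - 1.8597 = -0.413 eV
Step 2: Convert: (E-mu)*eV = -6.616e-20 J
Step 3: x = (E-mu)*eV/(kB*T) = -23.1
Step 4: f = 1/(exp(-23.1)+1) = 1

1


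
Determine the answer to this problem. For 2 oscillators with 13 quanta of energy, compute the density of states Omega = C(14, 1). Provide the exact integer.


Step 1: Use binomial coefficient C(14, 1)
Step 2: Numerator = 14! / 13!
Step 3: Denominator = 1!
Step 4: Omega = 14

14


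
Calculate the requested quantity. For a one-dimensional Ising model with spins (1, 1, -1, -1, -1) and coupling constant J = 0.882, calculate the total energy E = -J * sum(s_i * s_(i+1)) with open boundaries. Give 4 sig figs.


Step 1: Nearest-neighbor products: 1, -1, 1, 1
Step 2: Sum of products = 2
Step 3: E = -0.882 * 2 = -1.764

-1.764


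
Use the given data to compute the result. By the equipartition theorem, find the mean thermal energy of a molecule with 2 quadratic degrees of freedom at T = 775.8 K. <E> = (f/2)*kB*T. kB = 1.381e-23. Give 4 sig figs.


Step 1: f/2 = 2/2 = 1
Step 2: kB*T = 1.381e-23 * 775.8 = 1.071e-20
Step 3: <E> = 1 * 1.071e-20 = 1.071e-20 J

1.071e-20


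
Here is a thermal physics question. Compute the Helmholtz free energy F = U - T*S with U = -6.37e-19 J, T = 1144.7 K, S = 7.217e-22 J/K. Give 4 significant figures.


Step 1: T*S = 1144.7 * 7.217e-22 = 8.261e-19 J
Step 2: F = U - T*S = -6.37e-19 - 8.261e-19
Step 3: F = -1.463e-18 J

-1.463e-18


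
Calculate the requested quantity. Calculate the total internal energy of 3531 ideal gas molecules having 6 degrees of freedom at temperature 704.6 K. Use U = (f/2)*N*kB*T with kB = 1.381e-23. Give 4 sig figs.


Step 1: f/2 = 6/2 = 3.0
Step 2: N*kB*T = 3531*1.381e-23*704.6 = 3.436e-17
Step 3: U = 3.0 * 3.436e-17 = 1.031e-16 J

1.031e-16


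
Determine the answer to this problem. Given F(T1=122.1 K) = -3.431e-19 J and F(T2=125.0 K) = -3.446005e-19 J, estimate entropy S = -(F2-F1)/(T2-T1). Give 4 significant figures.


Step 1: dF = F2 - F1 = -3.446005e-19 - (-3.431e-19) = -1.5005e-21 J
Step 2: dT = T2 - T1 = 125.0 - 122.1 = 2.9 K
Step 3: S = -dF/dT = -(-1.5005e-21)/2.9 = 5.174e-22 J/K

5.174e-22


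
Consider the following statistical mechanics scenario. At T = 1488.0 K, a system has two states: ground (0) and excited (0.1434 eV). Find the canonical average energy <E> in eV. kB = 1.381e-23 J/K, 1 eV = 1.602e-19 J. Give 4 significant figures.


Step 1: beta*E = 0.1434*1.602e-19/(1.381e-23*1488.0) = 1.118
Step 2: exp(-beta*E) = 0.327
Step 3: <E> = 0.1434*0.327/(1+0.327) = 0.03533 eV

0.03533


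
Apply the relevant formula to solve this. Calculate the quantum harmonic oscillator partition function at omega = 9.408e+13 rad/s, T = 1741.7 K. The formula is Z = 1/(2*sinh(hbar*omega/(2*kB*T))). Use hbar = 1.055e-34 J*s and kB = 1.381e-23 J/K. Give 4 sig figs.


Step 1: Compute x = hbar*omega/(kB*T) = 1.055e-34*9.408e+13/(1.381e-23*1741.7) = 0.4127
Step 2: x/2 = 0.2063
Step 3: sinh(x/2) = 0.2078
Step 4: Z = 1/(2*0.2078) = 2.406

2.406


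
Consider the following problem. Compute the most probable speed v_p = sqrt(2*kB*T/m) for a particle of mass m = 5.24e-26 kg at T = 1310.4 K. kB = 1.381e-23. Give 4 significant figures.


Step 1: Numerator = 2*kB*T = 2*1.381e-23*1310.4 = 3.619e-20
Step 2: Ratio = 3.619e-20 / 5.24e-26 = 6.907e+05
Step 3: v_p = sqrt(6.907e+05) = 831.1 m/s

831.1


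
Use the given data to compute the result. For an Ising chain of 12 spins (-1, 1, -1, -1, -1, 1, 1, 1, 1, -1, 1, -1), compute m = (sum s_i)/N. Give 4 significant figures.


Step 1: Count up spins (+1): 6, down spins (-1): 6
Step 2: Total magnetization M = 6 - 6 = 0
Step 3: m = M/N = 0/12 = 0

0


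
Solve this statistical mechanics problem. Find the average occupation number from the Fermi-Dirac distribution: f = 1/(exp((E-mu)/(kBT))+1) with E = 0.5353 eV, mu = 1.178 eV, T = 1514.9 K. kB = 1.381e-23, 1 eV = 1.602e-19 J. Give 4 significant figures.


Step 1: (E - mu) = 0.5353 - 1.178 = -0.6427 eV
Step 2: Convert: (E-mu)*eV = -1.03e-19 J
Step 3: x = (E-mu)*eV/(kB*T) = -4.921
Step 4: f = 1/(exp(-4.921)+1) = 0.9928

0.9928


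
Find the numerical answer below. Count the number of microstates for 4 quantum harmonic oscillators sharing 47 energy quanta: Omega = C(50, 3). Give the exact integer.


Step 1: Use binomial coefficient C(50, 3)
Step 2: Numerator = 50! / 47!
Step 3: Denominator = 3!
Step 4: Omega = 19600

19600


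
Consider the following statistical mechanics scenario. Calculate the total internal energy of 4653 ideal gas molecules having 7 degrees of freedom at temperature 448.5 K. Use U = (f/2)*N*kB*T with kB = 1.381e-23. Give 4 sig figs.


Step 1: f/2 = 7/2 = 3.5
Step 2: N*kB*T = 4653*1.381e-23*448.5 = 2.882e-17
Step 3: U = 3.5 * 2.882e-17 = 1.009e-16 J

1.009e-16


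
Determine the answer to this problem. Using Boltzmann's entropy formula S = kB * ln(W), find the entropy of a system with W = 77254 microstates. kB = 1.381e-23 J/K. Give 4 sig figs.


Step 1: ln(W) = ln(77254) = 11.25
Step 2: S = kB * ln(W) = 1.381e-23 * 11.25
Step 3: S = 1.554e-22 J/K

1.554e-22


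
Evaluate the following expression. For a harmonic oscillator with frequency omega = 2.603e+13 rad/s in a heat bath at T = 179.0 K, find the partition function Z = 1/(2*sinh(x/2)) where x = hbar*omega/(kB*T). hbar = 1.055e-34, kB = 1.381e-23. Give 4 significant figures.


Step 1: Compute x = hbar*omega/(kB*T) = 1.055e-34*2.603e+13/(1.381e-23*179.0) = 1.111
Step 2: x/2 = 0.5555
Step 3: sinh(x/2) = 0.5845
Step 4: Z = 1/(2*0.5845) = 0.8555

0.8555


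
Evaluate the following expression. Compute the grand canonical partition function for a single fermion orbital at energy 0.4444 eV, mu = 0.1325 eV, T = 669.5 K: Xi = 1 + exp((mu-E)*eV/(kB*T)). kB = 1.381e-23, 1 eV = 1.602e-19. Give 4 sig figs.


Step 1: (mu - E) = 0.1325 - 0.4444 = -0.3119 eV
Step 2: x = (mu-E)*eV/(kB*T) = -0.3119*1.602e-19/(1.381e-23*669.5) = -5.404
Step 3: exp(x) = 0.004498
Step 4: Xi = 1 + 0.004498 = 1.004

1.004


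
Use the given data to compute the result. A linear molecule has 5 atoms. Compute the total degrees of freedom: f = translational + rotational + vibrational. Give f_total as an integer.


Step 1: Translational DOF = 3
Step 2: Rotational DOF (linear) = 2
Step 3: Vibrational DOF = 3*5 - 5 = 10
Step 4: Total = 3 + 2 + 10 = 15

15


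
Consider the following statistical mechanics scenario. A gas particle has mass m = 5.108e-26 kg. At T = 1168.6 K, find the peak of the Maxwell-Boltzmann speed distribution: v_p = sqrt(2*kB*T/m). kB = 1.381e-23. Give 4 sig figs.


Step 1: Numerator = 2*kB*T = 2*1.381e-23*1168.6 = 3.228e-20
Step 2: Ratio = 3.228e-20 / 5.108e-26 = 6.319e+05
Step 3: v_p = sqrt(6.319e+05) = 794.9 m/s

794.9


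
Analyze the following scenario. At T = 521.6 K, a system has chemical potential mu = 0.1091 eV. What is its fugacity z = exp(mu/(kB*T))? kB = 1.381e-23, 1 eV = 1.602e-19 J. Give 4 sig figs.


Step 1: Convert mu to Joules: 0.1091*1.602e-19 = 1.748e-20 J
Step 2: kB*T = 1.381e-23*521.6 = 7.203e-21 J
Step 3: mu/(kB*T) = 2.426
Step 4: z = exp(2.426) = 11.32

11.32


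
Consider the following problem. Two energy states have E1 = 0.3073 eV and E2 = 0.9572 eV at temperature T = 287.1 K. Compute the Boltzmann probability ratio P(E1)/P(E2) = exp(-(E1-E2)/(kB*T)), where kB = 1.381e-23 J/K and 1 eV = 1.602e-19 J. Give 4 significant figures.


Step 1: Compute energy difference dE = E1 - E2 = 0.3073 - 0.9572 = -0.6499 eV
Step 2: Convert to Joules: dE_J = -0.6499 * 1.602e-19 = -1.041e-19 J
Step 3: Compute exponent = -dE_J / (kB * T) = -(-1.041e-19) / (1.381e-23 * 287.1) = 26.26
Step 4: P(E1)/P(E2) = exp(26.26) = 2.537e+11

2.537e+11


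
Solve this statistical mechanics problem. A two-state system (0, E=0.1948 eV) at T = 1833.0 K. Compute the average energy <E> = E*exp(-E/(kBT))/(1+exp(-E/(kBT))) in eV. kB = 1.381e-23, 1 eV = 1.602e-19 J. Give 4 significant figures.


Step 1: beta*E = 0.1948*1.602e-19/(1.381e-23*1833.0) = 1.233
Step 2: exp(-beta*E) = 0.2915
Step 3: <E> = 0.1948*0.2915/(1+0.2915) = 0.04396 eV

0.04396


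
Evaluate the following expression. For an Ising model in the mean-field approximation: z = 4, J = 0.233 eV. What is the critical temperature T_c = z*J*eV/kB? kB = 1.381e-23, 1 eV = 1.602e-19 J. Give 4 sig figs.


Step 1: z*J = 4*0.233 = 0.932 eV
Step 2: Convert to Joules: 0.932*1.602e-19 = 1.493e-19 J
Step 3: T_c = 1.493e-19 / 1.381e-23 = 1.081e+04 K

1.081e+04


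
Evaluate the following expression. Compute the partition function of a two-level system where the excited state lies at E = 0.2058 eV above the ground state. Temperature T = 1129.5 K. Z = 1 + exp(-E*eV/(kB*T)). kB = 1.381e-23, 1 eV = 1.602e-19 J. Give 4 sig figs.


Step 1: Compute beta*E = E*eV/(kB*T) = 0.2058*1.602e-19/(1.381e-23*1129.5) = 2.114
Step 2: exp(-beta*E) = exp(-2.114) = 0.1208
Step 3: Z = 1 + 0.1208 = 1.121

1.121


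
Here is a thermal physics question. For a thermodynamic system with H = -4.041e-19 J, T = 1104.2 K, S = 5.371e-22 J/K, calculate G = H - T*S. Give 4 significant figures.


Step 1: T*S = 1104.2 * 5.371e-22 = 5.931e-19 J
Step 2: G = H - T*S = -4.041e-19 - 5.931e-19
Step 3: G = -9.972e-19 J

-9.972e-19


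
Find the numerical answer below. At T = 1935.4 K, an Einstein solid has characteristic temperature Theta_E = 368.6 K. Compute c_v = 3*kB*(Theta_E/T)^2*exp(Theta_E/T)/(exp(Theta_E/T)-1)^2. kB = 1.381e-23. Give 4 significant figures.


Step 1: x = Theta_E/T = 368.6/1935.4 = 0.1905
Step 2: x^2 = 0.03627
Step 3: exp(x) = 1.21
Step 4: c_v = 3*1.381e-23*0.03627*1.21/(1.21-1)^2 = 4.13e-23

4.13e-23


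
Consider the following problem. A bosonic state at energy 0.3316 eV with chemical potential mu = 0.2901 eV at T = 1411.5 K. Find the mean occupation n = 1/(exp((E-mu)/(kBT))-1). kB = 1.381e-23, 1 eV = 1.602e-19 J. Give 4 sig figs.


Step 1: (E - mu) = 0.0415 eV
Step 2: x = (E-mu)*eV/(kB*T) = 0.0415*1.602e-19/(1.381e-23*1411.5) = 0.3411
Step 3: exp(x) = 1.406
Step 4: n = 1/(exp(x)-1) = 2.46

2.46


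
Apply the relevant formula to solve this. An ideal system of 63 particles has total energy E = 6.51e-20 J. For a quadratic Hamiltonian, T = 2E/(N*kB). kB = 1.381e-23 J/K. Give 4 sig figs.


Step 1: Numerator = 2*E = 2*6.51e-20 = 1.302e-19 J
Step 2: Denominator = N*kB = 63*1.381e-23 = 8.7e-22
Step 3: T = 1.302e-19 / 8.7e-22 = 149.7 K

149.7


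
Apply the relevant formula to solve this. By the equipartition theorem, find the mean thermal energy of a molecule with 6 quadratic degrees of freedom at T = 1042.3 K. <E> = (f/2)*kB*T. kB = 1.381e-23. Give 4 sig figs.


Step 1: f/2 = 6/2 = 3
Step 2: kB*T = 1.381e-23 * 1042.3 = 1.439e-20
Step 3: <E> = 3 * 1.439e-20 = 4.318e-20 J

4.318e-20


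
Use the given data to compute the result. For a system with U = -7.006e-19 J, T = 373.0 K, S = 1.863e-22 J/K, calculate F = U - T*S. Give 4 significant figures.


Step 1: T*S = 373.0 * 1.863e-22 = 6.949e-20 J
Step 2: F = U - T*S = -7.006e-19 - 6.949e-20
Step 3: F = -7.701e-19 J

-7.701e-19


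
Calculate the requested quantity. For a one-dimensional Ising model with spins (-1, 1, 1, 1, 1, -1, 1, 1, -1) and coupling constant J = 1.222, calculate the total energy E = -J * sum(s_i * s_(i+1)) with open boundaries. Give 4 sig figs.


Step 1: Nearest-neighbor products: -1, 1, 1, 1, -1, -1, 1, -1
Step 2: Sum of products = 0
Step 3: E = -1.222 * 0 = 0

0


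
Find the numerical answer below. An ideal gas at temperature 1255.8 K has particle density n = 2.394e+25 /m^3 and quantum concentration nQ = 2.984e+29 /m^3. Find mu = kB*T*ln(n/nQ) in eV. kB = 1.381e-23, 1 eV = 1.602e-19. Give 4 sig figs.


Step 1: n/nQ = 2.394e+25/2.984e+29 = 8.023e-05
Step 2: ln(n/nQ) = -9.431
Step 3: mu = kB*T*ln(n/nQ) = 1.734e-20*-9.431 = -1.636e-19 J
Step 4: Convert to eV: -1.636e-19/1.602e-19 = -1.021 eV

-1.021


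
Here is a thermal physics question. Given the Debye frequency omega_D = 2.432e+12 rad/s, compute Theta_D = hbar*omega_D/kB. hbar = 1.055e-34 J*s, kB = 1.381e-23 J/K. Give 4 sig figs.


Step 1: hbar*omega_D = 1.055e-34 * 2.432e+12 = 2.566e-22 J
Step 2: Theta_D = 2.566e-22 / 1.381e-23
Step 3: Theta_D = 18.58 K

18.58


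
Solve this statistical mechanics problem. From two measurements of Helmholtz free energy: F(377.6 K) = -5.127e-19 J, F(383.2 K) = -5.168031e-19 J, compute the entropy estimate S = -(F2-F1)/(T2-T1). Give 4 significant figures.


Step 1: dF = F2 - F1 = -5.168031e-19 - (-5.127e-19) = -4.1031e-21 J
Step 2: dT = T2 - T1 = 383.2 - 377.6 = 5.6 K
Step 3: S = -dF/dT = -(-4.1031e-21)/5.6 = 7.327e-22 J/K

7.327e-22


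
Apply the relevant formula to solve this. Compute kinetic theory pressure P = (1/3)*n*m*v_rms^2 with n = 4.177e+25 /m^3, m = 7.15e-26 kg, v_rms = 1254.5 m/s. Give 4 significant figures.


Step 1: v_rms^2 = 1254.5^2 = 1.574e+06
Step 2: n*m = 4.177e+25*7.15e-26 = 2.987
Step 3: P = (1/3)*2.987*1.574e+06 = 1.567e+06 Pa

1.567e+06


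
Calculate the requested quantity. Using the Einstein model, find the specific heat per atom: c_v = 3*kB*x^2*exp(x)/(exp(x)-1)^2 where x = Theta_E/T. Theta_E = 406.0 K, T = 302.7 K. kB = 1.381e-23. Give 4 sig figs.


Step 1: x = Theta_E/T = 406.0/302.7 = 1.341
Step 2: x^2 = 1.799
Step 3: exp(x) = 3.824
Step 4: c_v = 3*1.381e-23*1.799*3.824/(3.824-1)^2 = 3.574e-23

3.574e-23


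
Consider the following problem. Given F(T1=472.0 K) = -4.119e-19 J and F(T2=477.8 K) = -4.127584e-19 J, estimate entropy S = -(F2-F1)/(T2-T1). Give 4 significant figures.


Step 1: dF = F2 - F1 = -4.127584e-19 - (-4.119e-19) = -8.584e-22 J
Step 2: dT = T2 - T1 = 477.8 - 472.0 = 5.8 K
Step 3: S = -dF/dT = -(-8.584e-22)/5.8 = 1.48e-22 J/K

1.48e-22


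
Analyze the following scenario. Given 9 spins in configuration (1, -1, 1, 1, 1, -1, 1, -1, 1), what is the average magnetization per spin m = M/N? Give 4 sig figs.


Step 1: Count up spins (+1): 6, down spins (-1): 3
Step 2: Total magnetization M = 6 - 3 = 3
Step 3: m = M/N = 3/9 = 0.3333

0.3333


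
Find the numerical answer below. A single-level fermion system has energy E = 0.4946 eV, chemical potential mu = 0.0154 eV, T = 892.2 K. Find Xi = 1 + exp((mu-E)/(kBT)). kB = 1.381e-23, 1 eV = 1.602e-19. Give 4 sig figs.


Step 1: (mu - E) = 0.0154 - 0.4946 = -0.4792 eV
Step 2: x = (mu-E)*eV/(kB*T) = -0.4792*1.602e-19/(1.381e-23*892.2) = -6.231
Step 3: exp(x) = 0.001968
Step 4: Xi = 1 + 0.001968 = 1.002

1.002


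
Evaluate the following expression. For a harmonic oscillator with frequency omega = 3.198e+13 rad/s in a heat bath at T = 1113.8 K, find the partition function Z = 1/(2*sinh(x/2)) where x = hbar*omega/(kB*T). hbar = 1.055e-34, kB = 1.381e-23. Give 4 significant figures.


Step 1: Compute x = hbar*omega/(kB*T) = 1.055e-34*3.198e+13/(1.381e-23*1113.8) = 0.2193
Step 2: x/2 = 0.1097
Step 3: sinh(x/2) = 0.1099
Step 4: Z = 1/(2*0.1099) = 4.55

4.55


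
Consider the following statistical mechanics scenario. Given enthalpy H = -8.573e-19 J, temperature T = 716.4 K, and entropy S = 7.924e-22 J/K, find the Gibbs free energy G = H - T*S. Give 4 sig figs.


Step 1: T*S = 716.4 * 7.924e-22 = 5.677e-19 J
Step 2: G = H - T*S = -8.573e-19 - 5.677e-19
Step 3: G = -1.425e-18 J

-1.425e-18


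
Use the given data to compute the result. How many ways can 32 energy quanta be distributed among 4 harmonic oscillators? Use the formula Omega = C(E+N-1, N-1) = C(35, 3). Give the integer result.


Step 1: Use binomial coefficient C(35, 3)
Step 2: Numerator = 35! / 32!
Step 3: Denominator = 3!
Step 4: Omega = 6545

6545


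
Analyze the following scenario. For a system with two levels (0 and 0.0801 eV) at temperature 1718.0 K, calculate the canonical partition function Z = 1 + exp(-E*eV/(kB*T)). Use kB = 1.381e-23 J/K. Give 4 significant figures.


Step 1: Compute beta*E = E*eV/(kB*T) = 0.0801*1.602e-19/(1.381e-23*1718.0) = 0.5409
Step 2: exp(-beta*E) = exp(-0.5409) = 0.5823
Step 3: Z = 1 + 0.5823 = 1.582

1.582


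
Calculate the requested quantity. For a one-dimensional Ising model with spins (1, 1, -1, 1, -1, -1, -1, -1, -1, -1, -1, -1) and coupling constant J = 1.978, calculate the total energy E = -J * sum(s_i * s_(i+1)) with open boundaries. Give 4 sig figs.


Step 1: Nearest-neighbor products: 1, -1, -1, -1, 1, 1, 1, 1, 1, 1, 1
Step 2: Sum of products = 5
Step 3: E = -1.978 * 5 = -9.89

-9.89


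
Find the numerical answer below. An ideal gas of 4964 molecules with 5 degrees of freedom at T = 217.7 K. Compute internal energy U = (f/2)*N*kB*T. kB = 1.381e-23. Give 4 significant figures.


Step 1: f/2 = 5/2 = 2.5
Step 2: N*kB*T = 4964*1.381e-23*217.7 = 1.492e-17
Step 3: U = 2.5 * 1.492e-17 = 3.731e-17 J

3.731e-17


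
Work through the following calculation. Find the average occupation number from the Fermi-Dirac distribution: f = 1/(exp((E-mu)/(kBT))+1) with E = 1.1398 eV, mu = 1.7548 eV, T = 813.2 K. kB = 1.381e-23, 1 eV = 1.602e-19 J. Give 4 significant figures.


Step 1: (E - mu) = 1.1398 - 1.7548 = -0.615 eV
Step 2: Convert: (E-mu)*eV = -9.852e-20 J
Step 3: x = (E-mu)*eV/(kB*T) = -8.773
Step 4: f = 1/(exp(-8.773)+1) = 0.9998

0.9998


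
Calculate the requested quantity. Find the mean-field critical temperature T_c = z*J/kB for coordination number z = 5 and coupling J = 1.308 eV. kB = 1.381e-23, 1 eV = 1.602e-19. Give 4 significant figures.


Step 1: z*J = 5*1.308 = 6.54 eV
Step 2: Convert to Joules: 6.54*1.602e-19 = 1.048e-18 J
Step 3: T_c = 1.048e-18 / 1.381e-23 = 7.587e+04 K

7.587e+04


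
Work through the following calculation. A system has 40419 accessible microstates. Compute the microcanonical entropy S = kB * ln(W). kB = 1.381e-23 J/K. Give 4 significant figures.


Step 1: ln(W) = ln(40419) = 10.61
Step 2: S = kB * ln(W) = 1.381e-23 * 10.61
Step 3: S = 1.465e-22 J/K

1.465e-22


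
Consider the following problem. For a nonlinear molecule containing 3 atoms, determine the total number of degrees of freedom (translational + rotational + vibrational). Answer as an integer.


Step 1: Translational DOF = 3
Step 2: Rotational DOF (nonlinear) = 3
Step 3: Vibrational DOF = 3*3 - 6 = 3
Step 4: Total = 3 + 3 + 3 = 9

9


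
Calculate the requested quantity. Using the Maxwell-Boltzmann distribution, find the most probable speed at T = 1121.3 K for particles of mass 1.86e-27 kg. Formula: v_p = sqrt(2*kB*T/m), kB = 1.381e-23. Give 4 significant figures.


Step 1: Numerator = 2*kB*T = 2*1.381e-23*1121.3 = 3.097e-20
Step 2: Ratio = 3.097e-20 / 1.86e-27 = 1.665e+07
Step 3: v_p = sqrt(1.665e+07) = 4081 m/s

4081


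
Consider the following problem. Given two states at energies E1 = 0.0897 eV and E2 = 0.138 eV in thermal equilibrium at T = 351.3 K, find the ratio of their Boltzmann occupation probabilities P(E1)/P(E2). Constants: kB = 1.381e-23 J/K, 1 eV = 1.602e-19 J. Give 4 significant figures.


Step 1: Compute energy difference dE = E1 - E2 = 0.0897 - 0.138 = -0.0483 eV
Step 2: Convert to Joules: dE_J = -0.0483 * 1.602e-19 = -7.738e-21 J
Step 3: Compute exponent = -dE_J / (kB * T) = -(-7.738e-21) / (1.381e-23 * 351.3) = 1.595
Step 4: P(E1)/P(E2) = exp(1.595) = 4.928

4.928


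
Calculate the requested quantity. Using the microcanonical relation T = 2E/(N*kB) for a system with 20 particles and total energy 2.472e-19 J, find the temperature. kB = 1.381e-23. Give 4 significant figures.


Step 1: Numerator = 2*E = 2*2.472e-19 = 4.944e-19 J
Step 2: Denominator = N*kB = 20*1.381e-23 = 2.762e-22
Step 3: T = 4.944e-19 / 2.762e-22 = 1790 K

1790


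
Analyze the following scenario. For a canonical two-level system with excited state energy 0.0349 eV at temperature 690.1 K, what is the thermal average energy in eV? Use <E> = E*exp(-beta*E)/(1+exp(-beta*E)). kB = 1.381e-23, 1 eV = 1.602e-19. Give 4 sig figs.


Step 1: beta*E = 0.0349*1.602e-19/(1.381e-23*690.1) = 0.5867
Step 2: exp(-beta*E) = 0.5562
Step 3: <E> = 0.0349*0.5562/(1+0.5562) = 0.01247 eV

0.01247


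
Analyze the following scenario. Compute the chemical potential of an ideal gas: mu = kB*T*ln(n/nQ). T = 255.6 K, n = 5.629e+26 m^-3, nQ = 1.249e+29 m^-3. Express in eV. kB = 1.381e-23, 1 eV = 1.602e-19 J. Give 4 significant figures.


Step 1: n/nQ = 5.629e+26/1.249e+29 = 0.004507
Step 2: ln(n/nQ) = -5.402
Step 3: mu = kB*T*ln(n/nQ) = 3.53e-21*-5.402 = -1.907e-20 J
Step 4: Convert to eV: -1.907e-20/1.602e-19 = -0.119 eV

-0.119


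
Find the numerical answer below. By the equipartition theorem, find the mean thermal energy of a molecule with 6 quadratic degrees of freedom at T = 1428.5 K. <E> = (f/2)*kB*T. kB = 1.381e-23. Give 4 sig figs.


Step 1: f/2 = 6/2 = 3
Step 2: kB*T = 1.381e-23 * 1428.5 = 1.973e-20
Step 3: <E> = 3 * 1.973e-20 = 5.918e-20 J

5.918e-20


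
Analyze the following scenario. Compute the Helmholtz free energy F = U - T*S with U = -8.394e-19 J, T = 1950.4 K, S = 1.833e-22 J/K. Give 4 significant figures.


Step 1: T*S = 1950.4 * 1.833e-22 = 3.575e-19 J
Step 2: F = U - T*S = -8.394e-19 - 3.575e-19
Step 3: F = -1.197e-18 J

-1.197e-18


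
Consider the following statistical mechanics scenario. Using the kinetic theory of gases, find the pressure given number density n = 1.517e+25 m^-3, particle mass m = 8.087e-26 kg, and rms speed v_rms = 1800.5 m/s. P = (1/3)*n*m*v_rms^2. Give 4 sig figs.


Step 1: v_rms^2 = 1800.5^2 = 3.242e+06
Step 2: n*m = 1.517e+25*8.087e-26 = 1.227
Step 3: P = (1/3)*1.227*3.242e+06 = 1.326e+06 Pa

1.326e+06


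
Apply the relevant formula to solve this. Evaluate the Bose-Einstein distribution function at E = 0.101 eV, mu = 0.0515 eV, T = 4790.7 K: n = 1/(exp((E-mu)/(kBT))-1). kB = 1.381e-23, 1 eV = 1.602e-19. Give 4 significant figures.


Step 1: (E - mu) = 0.0495 eV
Step 2: x = (E-mu)*eV/(kB*T) = 0.0495*1.602e-19/(1.381e-23*4790.7) = 0.1199
Step 3: exp(x) = 1.127
Step 4: n = 1/(exp(x)-1) = 7.853

7.853


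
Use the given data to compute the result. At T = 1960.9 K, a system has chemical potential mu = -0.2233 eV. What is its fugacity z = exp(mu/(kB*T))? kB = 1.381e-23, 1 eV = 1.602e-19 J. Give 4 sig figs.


Step 1: Convert mu to Joules: -0.2233*1.602e-19 = -3.577e-20 J
Step 2: kB*T = 1.381e-23*1960.9 = 2.708e-20 J
Step 3: mu/(kB*T) = -1.321
Step 4: z = exp(-1.321) = 0.2669

0.2669


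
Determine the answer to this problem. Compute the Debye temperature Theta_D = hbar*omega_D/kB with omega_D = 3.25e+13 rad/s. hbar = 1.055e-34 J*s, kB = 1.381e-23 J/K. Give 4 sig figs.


Step 1: hbar*omega_D = 1.055e-34 * 3.25e+13 = 3.429e-21 J
Step 2: Theta_D = 3.429e-21 / 1.381e-23
Step 3: Theta_D = 248.3 K

248.3


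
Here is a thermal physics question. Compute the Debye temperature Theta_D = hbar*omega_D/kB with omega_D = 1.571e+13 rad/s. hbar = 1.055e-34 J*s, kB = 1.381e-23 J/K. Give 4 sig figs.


Step 1: hbar*omega_D = 1.055e-34 * 1.571e+13 = 1.657e-21 J
Step 2: Theta_D = 1.657e-21 / 1.381e-23
Step 3: Theta_D = 120 K

120


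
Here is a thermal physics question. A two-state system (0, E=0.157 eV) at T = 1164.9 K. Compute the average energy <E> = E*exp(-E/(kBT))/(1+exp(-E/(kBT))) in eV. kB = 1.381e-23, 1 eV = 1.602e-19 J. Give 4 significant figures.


Step 1: beta*E = 0.157*1.602e-19/(1.381e-23*1164.9) = 1.563
Step 2: exp(-beta*E) = 0.2094
Step 3: <E> = 0.157*0.2094/(1+0.2094) = 0.02719 eV

0.02719


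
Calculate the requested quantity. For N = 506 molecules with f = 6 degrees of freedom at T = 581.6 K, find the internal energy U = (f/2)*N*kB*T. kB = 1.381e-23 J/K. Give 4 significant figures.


Step 1: f/2 = 6/2 = 3.0
Step 2: N*kB*T = 506*1.381e-23*581.6 = 4.064e-18
Step 3: U = 3.0 * 4.064e-18 = 1.219e-17 J

1.219e-17
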